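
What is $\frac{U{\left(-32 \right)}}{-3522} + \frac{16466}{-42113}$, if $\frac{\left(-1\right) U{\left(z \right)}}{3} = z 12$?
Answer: $- \frac{17751238}{24720331} \approx -0.71808$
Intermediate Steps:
$U{\left(z \right)} = - 36 z$ ($U{\left(z \right)} = - 3 z 12 = - 3 \cdot 12 z = - 36 z$)
$\frac{U{\left(-32 \right)}}{-3522} + \frac{16466}{-42113} = \frac{\left(-36\right) \left(-32\right)}{-3522} + \frac{16466}{-42113} = 1152 \left(- \frac{1}{3522}\right) + 16466 \left(- \frac{1}{42113}\right) = - \frac{192}{587} - \frac{16466}{42113} = - \frac{17751238}{24720331}$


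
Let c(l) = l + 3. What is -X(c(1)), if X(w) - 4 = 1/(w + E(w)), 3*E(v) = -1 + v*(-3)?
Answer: -1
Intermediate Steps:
E(v) = -⅓ - v (E(v) = (-1 + v*(-3))/3 = (-1 - 3*v)/3 = -⅓ - v)
c(l) = 3 + l
X(w) = 1 (X(w) = 4 + 1/(w + (-⅓ - w)) = 4 + 1/(-⅓) = 4 - 3 = 1)
-X(c(1)) = -1*1 = -1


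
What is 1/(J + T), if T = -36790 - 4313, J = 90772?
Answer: 1/49669 ≈ 2.0133e-5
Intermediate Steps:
T = -41103
1/(J + T) = 1/(90772 - 41103) = 1/49669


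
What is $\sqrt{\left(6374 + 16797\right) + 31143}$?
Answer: $\sqrt{54314} \approx 233.05$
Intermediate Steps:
$\sqrt{\left(6374 + 16797\right) + 31143} = \sqrt{23171 + 31143} = \sqrt{54314}$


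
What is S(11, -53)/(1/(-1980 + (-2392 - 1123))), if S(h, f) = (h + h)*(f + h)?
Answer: 5077380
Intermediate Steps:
S(h, f) = 2*h*(f + h) (S(h, f) = (2*h)*(f + h) = 2*h*(f + h))
S(11, -53)/(1/(-1980 + (-2392 - 1123))) = (2*11*(-53 + 11))/(1/(-1980 + (-2392 - 1123))) = (2*11*(-42))/(1/(-1980 - 3515)) = -924/(1/(-5495)) = -924/(-1/5495) = -924*(-5495) = 5077380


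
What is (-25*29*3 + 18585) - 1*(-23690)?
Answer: 40100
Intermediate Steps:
(-25*29*3 + 18585) - 1*(-23690) = (-725*3 + 18585) + 23690 = (-2175 + 18585) + 23690 = 16410 + 23690 = 40100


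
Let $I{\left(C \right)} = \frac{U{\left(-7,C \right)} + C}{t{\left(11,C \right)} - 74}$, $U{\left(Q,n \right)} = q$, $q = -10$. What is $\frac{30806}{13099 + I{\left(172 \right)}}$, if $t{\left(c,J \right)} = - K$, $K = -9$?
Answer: $\frac{2002390}{851273} \approx 2.3522$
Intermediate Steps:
$t{\left(c,J \right)} = 9$ ($t{\left(c,J \right)} = \left(-1\right) \left(-9\right) = 9$)
$U{\left(Q,n \right)} = -10$
$I{\left(C \right)} = \frac{2}{13} - \frac{C}{65}$ ($I{\left(C \right)} = \frac{-10 + C}{9 - 74} = \frac{-10 + C}{-65} = \left(-10 + C\right) \left(- \frac{1}{65}\right) = \frac{2}{13} - \frac{C}{65}$)
$\frac{30806}{13099 + I{\left(172 \right)}} = \frac{30806}{13099 + \left(\frac{2}{13} - \frac{172}{65}\right)} = \frac{30806}{13099 - \frac{162}{65}} = \frac{30806}{\frac{851273}{65}} = 30806 \cdot \frac{65}{851273} = \frac{2002390}{851273}$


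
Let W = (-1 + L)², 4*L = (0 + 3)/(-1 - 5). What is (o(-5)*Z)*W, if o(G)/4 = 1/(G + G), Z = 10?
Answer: -81/16 ≈ -5.0625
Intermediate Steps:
L = -⅛ (L = ((0 + 3)/(-1 - 5))/4 = (3/(-6))/4 = (3*(-⅙))/4 = (¼)*(-½) = -⅛ ≈ -0.12500)
o(G) = 2/G (o(G) = 4/(G + G) = 4/((2*G)) = 4*(1/(2*G)) = 2/G)
W = 81/64 (W = (-1 - ⅛)² = (-9/8)² = 81/64 ≈ 1.2656)
(o(-5)*Z)*W = ((2/(-5))*10)*(81/64) = ((2*(-⅕))*10)*(81/64) = -⅖*10*(81/64) = -4*81/64 = -81/16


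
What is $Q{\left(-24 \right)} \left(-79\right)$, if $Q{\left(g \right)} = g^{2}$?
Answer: $-45504$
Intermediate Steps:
$Q{\left(-24 \right)} \left(-79\right) = \left(-24\right)^{2} \left(-79\right) = 576 \left(-79\right) = -45504$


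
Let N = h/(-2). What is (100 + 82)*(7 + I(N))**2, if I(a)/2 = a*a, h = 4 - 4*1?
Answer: 8918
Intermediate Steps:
h = 0 (h = 4 - 4 = 0)
N = 0 (N = 0/(-2) = 0*(-1/2) = 0)
I(a) = 2*a**2 (I(a) = 2*(a*a) = 2*a**2)
(100 + 82)*(7 + I(N))**2 = (100 + 82)*(7 + 2*0**2)**2 = 182*(7 + 2*0)**2 = 182*(7 + 0)**2 = 182*7**2 = 182*49 = 8918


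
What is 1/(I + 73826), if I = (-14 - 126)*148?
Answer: 1/53106 ≈ 1.8830e-5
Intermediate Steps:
I = -20720 (I = -140*148 = -20720)
1/(I + 73826) = 1/(-20720 + 73826) = 1/53106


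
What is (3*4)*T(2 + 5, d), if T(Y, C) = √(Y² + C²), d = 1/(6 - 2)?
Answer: 3*√785 ≈ 84.054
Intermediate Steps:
d = ¼ (d = 1/4 = ¼ ≈ 0.25000)
T(Y, C) = √(C² + Y²)
(3*4)*T(2 + 5, d) = (3*4)*√((¼)² + (2 + 5)²) = 12*√(1/16 + 7²) = 12*√(1/16 + 49) = 12*√(785/16) = 12*(√785/4) = 3*√785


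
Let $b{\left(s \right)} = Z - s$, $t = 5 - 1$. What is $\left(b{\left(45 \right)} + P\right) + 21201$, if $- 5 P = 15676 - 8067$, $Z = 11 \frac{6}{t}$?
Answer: $\frac{196507}{10} \approx 19651.0$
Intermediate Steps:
$t = 4$ ($t = 5 - 1 = 4$)
$Z = \frac{33}{2}$ ($Z = 11 \cdot \frac{6}{4} = 11 \cdot 6 \cdot \frac{1}{4} = 11 \cdot \frac{3}{2} = \frac{33}{2} \approx 16.5$)
$P = - \frac{7609}{5}$ ($P = - \frac{15676 - 8067}{5} = \left(- \frac{1}{5}\right) 7609 = - \frac{7609}{5} \approx -1521.8$)
$b{\left(s \right)} = \frac{33}{2} - s$
$\left(b{\left(45 \right)} + P\right) + 21201 = \left(\left(\frac{33}{2} - 45\right) - \frac{7609}{5}\right) + 21201 = \left(- \frac{57}{2} - \frac{7609}{5}\right) + 21201 = - \frac{15503}{10} + 21201 = \frac{196507}{10}$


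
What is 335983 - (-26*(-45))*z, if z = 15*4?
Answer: 265783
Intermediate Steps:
z = 60
335983 - (-26*(-45))*z = 335983 - (-26*(-45))*60 = 335983 - 1170*60 = 335983 - 1*70200 = 335983 - 70200 = 265783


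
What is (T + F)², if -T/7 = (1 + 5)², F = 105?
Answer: 21609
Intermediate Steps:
T = -252 (T = -7*(1 + 5)² = -7*6² = -7*36 = -252)
(T + F)² = (-252 + 105)² = (-147)² = 21609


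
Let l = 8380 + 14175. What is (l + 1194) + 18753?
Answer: 42502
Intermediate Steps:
l = 22555
(l + 1194) + 18753 = (22555 + 1194) + 18753 = 23749 + 18753 = 42502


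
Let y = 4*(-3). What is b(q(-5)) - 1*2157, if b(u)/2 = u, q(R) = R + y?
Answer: -2191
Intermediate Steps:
y = -12
q(R) = -12 + R (q(R) = R - 12 = -12 + R)
b(u) = 2*u
b(q(-5)) - 1*2157 = 2*(-12 - 5) - 1*2157 = 2*(-17) - 2157 = -34 - 2157 = -2191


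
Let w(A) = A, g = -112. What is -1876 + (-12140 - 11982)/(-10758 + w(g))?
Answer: -10183999/5435 ≈ -1873.8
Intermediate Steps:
-1876 + (-12140 - 11982)/(-10758 + w(g)) = -1876 + (-12140 - 11982)/(-10758 - 112) = -1876 - 24122/(-10870) = -1876 - 24122*(-1/10870) = -1876 + 12061/5435 = -10183999/5435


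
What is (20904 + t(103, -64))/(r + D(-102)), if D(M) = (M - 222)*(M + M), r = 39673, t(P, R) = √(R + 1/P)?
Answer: 20904/105769 + 13*I*√4017/10894207 ≈ 0.19764 + 7.5631e-5*I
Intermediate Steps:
D(M) = 2*M*(-222 + M) (D(M) = (-222 + M)*(2*M) = 2*M*(-222 + M))
(20904 + t(103, -64))/(r + D(-102)) = (20904 + √(-64 + 1/103))/(39673 + 2*(-102)*(-222 - 102)) = (20904 + √(-64 + 1/103))/(39673 + 2*(-102)*(-324)) = (20904 + √(-6591/103))/(39673 + 66096) = (20904 + 13*I*√4017/103)/105769 = (20904 + 13*I*√4017/103)*(1/105769) = 20904/105769 + 13*I*√4017/10894207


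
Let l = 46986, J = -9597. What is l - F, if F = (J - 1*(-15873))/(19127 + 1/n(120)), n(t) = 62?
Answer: 55719133638/1185875 ≈ 46986.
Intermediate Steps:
F = 389112/1185875 (F = (-9597 - 1*(-15873))/(19127 + 1/62) = (-9597 + 15873)/(19127 + 1/62) = 6276/(1185875/62) = 6276*(62/1185875) = 389112/1185875 ≈ 0.32812)
l - F = 46986 - 1*389112/1185875 = 46986 - 389112/1185875 = 55719133638/1185875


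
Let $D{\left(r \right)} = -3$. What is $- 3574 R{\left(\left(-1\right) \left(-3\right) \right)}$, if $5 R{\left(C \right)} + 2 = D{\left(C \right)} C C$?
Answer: $\frac{103646}{5} \approx 20729.0$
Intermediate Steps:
$R{\left(C \right)} = - \frac{2}{5} - \frac{3 C^{2}}{5}$ ($R{\left(C \right)} = - \frac{2}{5} + \frac{- 3 C C}{5} = - \frac{2}{5} + \frac{\left(-3\right) C^{2}}{5} = - \frac{2}{5} - \frac{3 C^{2}}{5}$)
$- 3574 R{\left(\left(-1\right) \left(-3\right) \right)} = - 3574 \left(- \frac{2}{5} - \frac{3 \left(\left(-1\right) \left(-3\right)\right)^{2}}{5}\right) = - 3574 \left(- \frac{2}{5} - \frac{3 \cdot 3^{2}}{5}\right) = - 3574 \left(- \frac{2}{5} - \frac{27}{5}\right) = \left(-3574\right) \left(- \frac{29}{5}\right) = \frac{103646}{5}$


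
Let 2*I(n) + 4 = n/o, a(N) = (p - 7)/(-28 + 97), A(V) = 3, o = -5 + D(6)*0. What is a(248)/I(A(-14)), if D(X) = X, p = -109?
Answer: 1160/1587 ≈ 0.73094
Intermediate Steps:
o = -5 (o = -5 + 6*0 = -5 + 0 = -5)
a(N) = -116/69 (a(N) = (-109 - 7)/(-28 + 97) = -116/69)
I(n) = -2 - n/10 (I(n) = -2 + (n/(-5))/2 = -2 + (n*(-1/5))/2 = -2 + (-n/5)/2 = -2 - n/10)
a(248)/I(A(-14)) = -116/(69*(-2 - 1/10*3)) = -116/(69*(-2 - 3/10)) = -116/(69*(-23/10)) = -116/69*(-10/23) = 1160/1587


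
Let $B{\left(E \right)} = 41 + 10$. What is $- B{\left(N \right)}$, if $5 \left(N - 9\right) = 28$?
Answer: $-51$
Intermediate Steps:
$N = \frac{73}{5}$ ($N = 9 + \frac{1}{5} \cdot 28 = 9 + \frac{28}{5} = \frac{73}{5} \approx 14.6$)
$B{\left(E \right)} = 51$
$- B{\left(N \right)} = \left(-1\right) 51 = -51$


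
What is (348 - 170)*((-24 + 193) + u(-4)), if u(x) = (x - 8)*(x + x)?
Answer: 47170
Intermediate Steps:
u(x) = 2*x*(-8 + x) (u(x) = (-8 + x)*(2*x) = 2*x*(-8 + x))
(348 - 170)*((-24 + 193) + u(-4)) = (348 - 170)*((-24 + 193) + 2*(-4)*(-8 - 4)) = 178*(169 + 2*(-4)*(-12)) = 178*(169 + 96) = 178*265 = 47170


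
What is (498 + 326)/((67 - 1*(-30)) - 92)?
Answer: 824/5 ≈ 164.80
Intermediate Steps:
(498 + 326)/((67 - 1*(-30)) - 92) = 824/((67 + 30) - 92) = 824/(97 - 92) = 824/5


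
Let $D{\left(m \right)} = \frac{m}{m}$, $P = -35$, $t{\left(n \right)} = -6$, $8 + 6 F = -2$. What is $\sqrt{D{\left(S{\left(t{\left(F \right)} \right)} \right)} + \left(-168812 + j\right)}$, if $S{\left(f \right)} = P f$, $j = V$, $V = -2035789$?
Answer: $10 i \sqrt{22046} \approx 1484.8 i$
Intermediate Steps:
$F = - \frac{5}{3}$ ($F = - \frac{4}{3} + \frac{1}{6} \left(-2\right) = - \frac{4}{3} - \frac{1}{3} = - \frac{5}{3} \approx -1.6667$)
$j = -2035789$
$S{\left(f \right)} = - 35 f$
$D{\left(m \right)} = 1$
$\sqrt{D{\left(S{\left(t{\left(F \right)} \right)} \right)} + \left(-168812 + j\right)} = \sqrt{1 - 2204601} = \sqrt{-2204600} = 10 i \sqrt{22046}$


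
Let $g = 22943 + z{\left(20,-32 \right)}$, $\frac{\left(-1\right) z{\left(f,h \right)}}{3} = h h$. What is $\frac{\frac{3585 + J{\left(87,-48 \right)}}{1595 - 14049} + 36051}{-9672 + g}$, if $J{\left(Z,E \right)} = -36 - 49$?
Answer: $\frac{224487827}{63509173} \approx 3.5347$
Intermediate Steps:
$z{\left(f,h \right)} = - 3 h^{2}$ ($z{\left(f,h \right)} = - 3 h h = - 3 h^{2}$)
$g = 19871$ ($g = 22943 - 3 \left(-32\right)^{2} = 22943 - 3072 = 19871$)
$J{\left(Z,E \right)} = -85$
$\frac{\frac{3585 + J{\left(87,-48 \right)}}{1595 - 14049} + 36051}{-9672 + g} = \frac{\frac{3585 - 85}{1595 - 14049} + 36051}{-9672 + 19871} = \frac{\frac{3500}{-12454} + 36051}{10199} = \left(3500 \left(- \frac{1}{12454}\right) + 36051\right) \frac{1}{10199} = \left(- \frac{1750}{6227} + 36051\right) \frac{1}{10199} = \frac{224487827}{6227} \cdot \frac{1}{10199} = \frac{224487827}{63509173}$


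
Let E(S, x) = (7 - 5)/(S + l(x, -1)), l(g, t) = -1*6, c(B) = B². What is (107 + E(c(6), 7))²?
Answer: 2579236/225 ≈ 11463.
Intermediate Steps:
l(g, t) = -6
E(S, x) = 2/(-6 + S) (E(S, x) = (7 - 5)/(S - 6) = 2/(-6 + S))
(107 + E(c(6), 7))² = (107 + 2/(-6 + 6²))² = (107 + 2/(-6 + 36))² = (107 + 2/30)² = (107 + 2*(1/30))² = (107 + 1/15)² = (1606/15)² = 2579236/225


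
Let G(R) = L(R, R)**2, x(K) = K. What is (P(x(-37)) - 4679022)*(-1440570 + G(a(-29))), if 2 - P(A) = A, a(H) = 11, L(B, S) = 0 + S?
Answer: 6739836383367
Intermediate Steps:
L(B, S) = S
P(A) = 2 - A
G(R) = R**2
(P(x(-37)) - 4679022)*(-1440570 + G(a(-29))) = ((2 - 1*(-37)) - 4679022)*(-1440570 + 11**2) = ((2 + 37) - 4679022)*(-1440570 + 121) = (39 - 4679022)*(-1440449) = -4678983*(-1440449) = 6739836383367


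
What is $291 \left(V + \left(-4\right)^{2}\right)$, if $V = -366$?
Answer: $-101850$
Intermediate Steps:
$291 \left(V + \left(-4\right)^{2}\right) = 291 \left(-366 + \left(-4\right)^{2}\right) = 291 \left(-366 + 16\right) = 291 \left(-350\right) = -101850$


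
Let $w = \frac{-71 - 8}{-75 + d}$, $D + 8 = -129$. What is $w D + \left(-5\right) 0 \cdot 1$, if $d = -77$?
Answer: $- \frac{10823}{152} \approx -71.204$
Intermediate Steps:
$D = -137$ ($D = -8 - 129 = -137$)
$w = \frac{79}{152}$ ($w = \frac{-71 - 8}{-75 - 77} = - \frac{79}{-152} = \left(-79\right) \left(- \frac{1}{152}\right) = \frac{79}{152} \approx 0.51974$)
$w D + \left(-5\right) 0 \cdot 1 = \frac{79}{152} \left(-137\right) + \left(-5\right) 0 \cdot 1 = - \frac{10823}{152} + 0 \cdot 1 = - \frac{10823}{152} + 0 = - \frac{10823}{152}$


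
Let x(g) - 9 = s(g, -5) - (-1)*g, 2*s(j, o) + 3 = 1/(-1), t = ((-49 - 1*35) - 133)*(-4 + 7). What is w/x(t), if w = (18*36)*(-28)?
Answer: 648/23 ≈ 28.174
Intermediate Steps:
t = -651 (t = ((-49 - 35) - 133)*3 = (-84 - 133)*3 = -217*3 = -651)
w = -18144 (w = 648*(-28) = -18144)
s(j, o) = -2 (s(j, o) = -3/2 + (½)/(-1) = -3/2 + (½)*(-1) = -3/2 - ½ = -2)
x(g) = 7 + g (x(g) = 9 + (-2 - (-1)*g) = 9 + (-2 + g) = 7 + g)
w/x(t) = -18144/(7 - 651) = -18144/(-644) = -18144*(-1/644) = 648/23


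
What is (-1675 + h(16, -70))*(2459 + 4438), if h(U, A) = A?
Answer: -12035265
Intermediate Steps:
(-1675 + h(16, -70))*(2459 + 4438) = (-1675 - 70)*(2459 + 4438) = -1745*6897 = -12035265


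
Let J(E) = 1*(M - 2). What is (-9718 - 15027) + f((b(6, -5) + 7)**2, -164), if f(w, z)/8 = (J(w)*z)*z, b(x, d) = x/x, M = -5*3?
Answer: -3682601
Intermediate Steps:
M = -15
b(x, d) = 1
J(E) = -17 (J(E) = 1*(-15 - 2) = 1*(-17) = -17)
f(w, z) = -136*z**2 (f(w, z) = 8*((-17*z)*z) = 8*(-17*z**2) = -136*z**2)
(-9718 - 15027) + f((b(6, -5) + 7)**2, -164) = (-9718 - 15027) - 136*(-164)**2 = -24745 - 136*26896 = -24745 - 3657856 = -3682601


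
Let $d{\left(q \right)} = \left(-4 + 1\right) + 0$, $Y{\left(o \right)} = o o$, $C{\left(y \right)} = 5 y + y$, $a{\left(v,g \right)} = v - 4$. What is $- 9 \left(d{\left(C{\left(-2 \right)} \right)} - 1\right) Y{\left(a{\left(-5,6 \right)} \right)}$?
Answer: $2916$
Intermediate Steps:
$a{\left(v,g \right)} = -4 + v$
$C{\left(y \right)} = 6 y$
$Y{\left(o \right)} = o^{2}$
$d{\left(q \right)} = -3$ ($d{\left(q \right)} = -3 + 0 = -3$)
$- 9 \left(d{\left(C{\left(-2 \right)} \right)} - 1\right) Y{\left(a{\left(-5,6 \right)} \right)} = - 9 \left(-3 - 1\right) \left(-4 - 5\right)^{2} = \left(-9\right) \left(-4\right) \left(-9\right)^{2} = 36 \cdot 81 = 2916$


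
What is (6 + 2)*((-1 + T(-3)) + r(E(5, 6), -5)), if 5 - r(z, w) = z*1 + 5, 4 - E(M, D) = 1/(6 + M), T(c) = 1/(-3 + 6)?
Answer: -1208/33 ≈ -36.606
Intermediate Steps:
T(c) = ⅓ (T(c) = 1/3 = ⅓)
E(M, D) = 4 - 1/(6 + M)
r(z, w) = -z (r(z, w) = 5 - (z*1 + 5) = 5 - (z + 5) = 5 - (5 + z) = 5 + (-5 - z) = -z)
(6 + 2)*((-1 + T(-3)) + r(E(5, 6), -5)) = (6 + 2)*((-1 + ⅓) - (23 + 4*5)/(6 + 5)) = 8*(-⅔ - (23 + 20)/11) = 8*(-⅔ - 43/11) = 8*(-151/33) = -1208/33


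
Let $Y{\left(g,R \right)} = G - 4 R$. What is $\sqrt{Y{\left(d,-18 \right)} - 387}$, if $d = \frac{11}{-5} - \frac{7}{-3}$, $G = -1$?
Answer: $2 i \sqrt{79} \approx 17.776 i$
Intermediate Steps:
$d = \frac{2}{15}$ ($d = 11 \left(- \frac{1}{5}\right) - - \frac{7}{3} = - \frac{11}{5} + \frac{7}{3} = \frac{2}{15} \approx 0.13333$)
$Y{\left(g,R \right)} = -1 - 4 R$
$\sqrt{Y{\left(d,-18 \right)} - 387} = \sqrt{\left(-1 - -72\right) - 387} = \sqrt{\left(-1 + 72\right) - 387} = \sqrt{71 - 387} = \sqrt{-316} = 2 i \sqrt{79}$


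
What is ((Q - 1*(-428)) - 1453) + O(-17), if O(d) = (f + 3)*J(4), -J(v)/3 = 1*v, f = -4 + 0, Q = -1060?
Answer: -2073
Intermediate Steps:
f = -4
J(v) = -3*v
O(d) = 12 (O(d) = (-4 + 3)*(-3*4) = -1*(-12) = 12)
((Q - 1*(-428)) - 1453) + O(-17) = ((-1060 - 1*(-428)) - 1453) + 12 = ((-1060 + 428) - 1453) + 12 = (-632 - 1453) + 12 = -2085 + 12 = -2073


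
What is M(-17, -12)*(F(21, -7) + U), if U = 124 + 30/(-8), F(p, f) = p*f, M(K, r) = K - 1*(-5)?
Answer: 321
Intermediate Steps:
M(K, r) = 5 + K (M(K, r) = K + 5 = 5 + K)
F(p, f) = f*p
U = 481/4 (U = 124 + 30*(-⅛) = 124 - 15/4 = 481/4 ≈ 120.25)
M(-17, -12)*(F(21, -7) + U) = (5 - 17)*(-7*21 + 481/4) = -12*(-147 + 481/4) = -12*(-107/4) = 321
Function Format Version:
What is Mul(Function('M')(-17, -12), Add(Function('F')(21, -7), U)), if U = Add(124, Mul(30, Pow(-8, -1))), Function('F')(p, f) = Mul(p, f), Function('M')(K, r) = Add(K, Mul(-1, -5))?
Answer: 321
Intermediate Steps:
Function('M')(K, r) = Add(5, K) (Function('M')(K, r) = Add(K, 5) = Add(5, K))
Function('F')(p, f) = Mul(f, p)
U = Rational(481, 4) (U = Add(124, Mul(30, Rational(-1, 8))) = Add(124, Rational(-15, 4)) = Rational(481, 4) ≈ 120.25)
Mul(Function('M')(-17, -12), Add(Function('F')(21, -7), U)) = Mul(Add(5, -17), Add(Mul(-7, 21), Rational(481, 4))) = Mul(-12, Add(-147, Rational(481, 4))) = Mul(-12, Rational(-107, 4)) = 321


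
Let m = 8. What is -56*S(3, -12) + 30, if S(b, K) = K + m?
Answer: 254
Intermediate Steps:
S(b, K) = 8 + K (S(b, K) = K + 8 = 8 + K)
-56*S(3, -12) + 30 = -56*(8 - 12) + 30 = -56*(-4) + 30 = 224 + 30 = 254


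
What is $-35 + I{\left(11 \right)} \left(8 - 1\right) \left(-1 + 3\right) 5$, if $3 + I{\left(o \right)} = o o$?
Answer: $8225$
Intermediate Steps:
$I{\left(o \right)} = -3 + o^{2}$ ($I{\left(o \right)} = -3 + o o = -3 + o^{2}$)
$-35 + I{\left(11 \right)} \left(8 - 1\right) \left(-1 + 3\right) 5 = -35 + \left(-3 + 11^{2}\right) \left(8 - 1\right) \left(-1 + 3\right) 5 = -35 + \left(-3 + 121\right) 7 \cdot 2 \cdot 5 = -35 + 118 \cdot 14 \cdot 5 = -35 + 118 \cdot 70 = -35 + 8260 = 8225$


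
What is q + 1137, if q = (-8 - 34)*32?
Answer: -207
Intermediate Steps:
q = -1344 (q = -42*32 = -1344)
q + 1137 = -1344 + 1137 = -207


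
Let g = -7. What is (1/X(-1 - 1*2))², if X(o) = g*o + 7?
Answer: 1/784 ≈ 0.0012755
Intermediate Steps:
X(o) = 7 - 7*o (X(o) = -7*o + 7 = 7 - 7*o)
(1/X(-1 - 1*2))² = (1/(7 - 7*(-1 - 1*2)))² = (1/(7 - 7*(-1 - 2)))² = (1/(7 - 7*(-3)))² = (1/(7 + 21))² = (1/28)² = 1/784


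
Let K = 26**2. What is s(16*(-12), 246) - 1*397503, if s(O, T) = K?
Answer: -396827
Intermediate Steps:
K = 676
s(O, T) = 676
s(16*(-12), 246) - 1*397503 = 676 - 1*397503 = 676 - 397503 = -396827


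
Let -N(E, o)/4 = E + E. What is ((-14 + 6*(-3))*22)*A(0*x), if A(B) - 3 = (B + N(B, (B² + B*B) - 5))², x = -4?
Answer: -2112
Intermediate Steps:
N(E, o) = -8*E (N(E, o) = -4*(E + E) = -8*E)
A(B) = 3 + 49*B² (A(B) = 3 + (B - 8*B)² = 3 + (-7*B)² = 3 + 49*B²)
((-14 + 6*(-3))*22)*A(0*x) = ((-14 + 6*(-3))*22)*(3 + 49*(0*(-4))²) = ((-14 - 18)*22)*(3 + 49*0²) = (-32*22)*(3 + 49*0) = -704*(3 + 0) = -704*3 = -2112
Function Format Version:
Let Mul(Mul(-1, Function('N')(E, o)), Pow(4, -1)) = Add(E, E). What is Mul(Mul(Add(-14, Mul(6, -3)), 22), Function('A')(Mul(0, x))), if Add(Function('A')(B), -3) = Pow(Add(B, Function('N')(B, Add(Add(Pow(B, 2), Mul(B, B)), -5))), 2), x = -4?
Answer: -2112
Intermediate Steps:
Function('N')(E, o) = Mul(-8, E) (Function('N')(E, o) = Mul(-4, Add(E, E)) = Mul(-4, Mul(2, E)) = Mul(-8, E))
Function('A')(B) = Add(3, Mul(49, Pow(B, 2))) (Function('A')(B) = Add(3, Pow(Add(B, Mul(-8, B)), 2)) = Add(3, Pow(Mul(-7, B), 2)) = Add(3, Mul(49, Pow(B, 2))))
Mul(Mul(Add(-14, Mul(6, -3)), 22), Function('A')(Mul(0, x))) = Mul(Mul(Add(-14, Mul(6, -3)), 22), Add(3, Mul(49, Pow(Mul(0, -4), 2)))) = Mul(Mul(Add(-14, -18), 22), Add(3, Mul(49, Pow(0, 2)))) = Mul(Mul(-32, 22), Add(3, Mul(49, 0))) = Mul(-704, Add(3, 0)) = Mul(-704, 3) = -2112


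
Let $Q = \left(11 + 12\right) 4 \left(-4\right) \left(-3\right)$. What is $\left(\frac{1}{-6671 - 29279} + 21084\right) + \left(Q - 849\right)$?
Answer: $\frac{767137049}{35950} \approx 21339.0$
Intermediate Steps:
$Q = 1104$ ($Q = 23 \left(-16\right) \left(-3\right) = \left(-368\right) \left(-3\right) = 1104$)
$\left(\frac{1}{-6671 - 29279} + 21084\right) + \left(Q - 849\right) = \left(\frac{1}{-6671 - 29279} + 21084\right) + \left(1104 - 849\right) = \left(\frac{1}{-35950} + 21084\right) + 255 = \left(- \frac{1}{35950} + 21084\right) + 255 = \frac{757969799}{35950} + 255 = \frac{767137049}{35950}$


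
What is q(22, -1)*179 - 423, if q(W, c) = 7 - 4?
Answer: 114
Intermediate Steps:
q(W, c) = 3
q(22, -1)*179 - 423 = 3*179 - 423 = 537 - 423 = 114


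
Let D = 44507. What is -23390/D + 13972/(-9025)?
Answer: -832946554/401675675 ≈ -2.0737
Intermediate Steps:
-23390/D + 13972/(-9025) = -23390/44507 + 13972/(-9025) = -23390*1/44507 + 13972*(-1/9025) = -23390/44507 - 13972/9025 = -832946554/401675675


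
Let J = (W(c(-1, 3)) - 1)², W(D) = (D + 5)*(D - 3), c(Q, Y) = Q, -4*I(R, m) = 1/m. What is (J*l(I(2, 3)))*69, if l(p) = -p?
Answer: 6647/4 ≈ 1661.8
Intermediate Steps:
I(R, m) = -1/(4*m)
W(D) = (-3 + D)*(5 + D) (W(D) = (5 + D)*(-3 + D) = (-3 + D)*(5 + D))
J = 289 (J = ((-15 + (-1)² + 2*(-1)) - 1)² = ((-15 + 1 - 2) - 1)² = (-16 - 1)² = (-17)² = 289)
(J*l(I(2, 3)))*69 = (289*(-(-1)/(4*3)))*69 = (289*(-1*(-1/12)))*69 = (289*(1/12))*69 = (289/12)*69 = 6647/4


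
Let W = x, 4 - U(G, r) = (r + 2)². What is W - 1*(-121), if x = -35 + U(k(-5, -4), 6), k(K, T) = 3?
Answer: 26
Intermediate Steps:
U(G, r) = 4 - (2 + r)² (U(G, r) = 4 - (r + 2)² = 4 - (2 + r)²)
x = -95 (x = -35 + (4 - (2 + 6)²) = -35 + (4 - 1*8²) = -35 + (4 - 1*64) = -35 + (4 - 64) = -35 - 60 = -95)
W = -95
W - 1*(-121) = -95 - 1*(-121) = -95 + 121 = 26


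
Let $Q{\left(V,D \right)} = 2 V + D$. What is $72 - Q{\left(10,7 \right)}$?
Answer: $45$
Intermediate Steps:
$Q{\left(V,D \right)} = D + 2 V$
$72 - Q{\left(10,7 \right)} = 72 - \left(7 + 2 \cdot 10\right) = 72 - \left(7 + 20\right) = 72 - 27 = 45$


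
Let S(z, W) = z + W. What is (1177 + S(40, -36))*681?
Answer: 804261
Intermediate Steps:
S(z, W) = W + z
(1177 + S(40, -36))*681 = (1177 + (-36 + 40))*681 = (1177 + 4)*681 = 1181*681 = 804261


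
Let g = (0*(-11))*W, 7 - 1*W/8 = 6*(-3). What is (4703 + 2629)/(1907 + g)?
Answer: 7332/1907 ≈ 3.8448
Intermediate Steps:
W = 200 (W = 56 - 48*(-3) = 56 - 8*(-18) = 56 + 144 = 200)
g = 0 (g = (0*(-11))*200 = 0*200 = 0)
(4703 + 2629)/(1907 + g) = (4703 + 2629)/(1907 + 0) = 7332/1907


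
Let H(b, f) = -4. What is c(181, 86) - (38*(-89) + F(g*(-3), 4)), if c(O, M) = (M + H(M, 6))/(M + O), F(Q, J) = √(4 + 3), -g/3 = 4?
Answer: 903076/267 - √7 ≈ 3379.7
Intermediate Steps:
g = -12 (g = -3*4 = -12)
F(Q, J) = √7
c(O, M) = (-4 + M)/(M + O) (c(O, M) = (M - 4)/(M + O) = (-4 + M)/(M + O))
c(181, 86) - (38*(-89) + F(g*(-3), 4)) = (-4 + 86)/(86 + 181) - (38*(-89) + √7) = 82/267 - (-3382 + √7) = (1/267)*82 + (3382 - √7) = 82/267 + (3382 - √7) = 903076/267 - √7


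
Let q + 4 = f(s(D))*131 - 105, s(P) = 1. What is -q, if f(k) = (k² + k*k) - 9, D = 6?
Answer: 1026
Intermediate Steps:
f(k) = -9 + 2*k² (f(k) = (k² + k²) - 9 = 2*k² - 9 = -9 + 2*k²)
q = -1026 (q = -4 + ((-9 + 2*1²)*131 - 105) = -4 + ((-9 + 2*1)*131 - 105) = -4 + ((-9 + 2)*131 - 105) = -4 + (-7*131 - 105) = -4 + (-917 - 105) = -4 - 1022 = -1026)
-q = -1*(-1026) = 1026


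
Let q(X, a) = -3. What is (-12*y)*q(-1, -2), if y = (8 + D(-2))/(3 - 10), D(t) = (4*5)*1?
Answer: -144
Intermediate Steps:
D(t) = 20 (D(t) = 20*1 = 20)
y = -4 (y = (8 + 20)/(3 - 10) = 28/(-7) = 28*(-⅐) = -4)
(-12*y)*q(-1, -2) = -12*(-4)*(-3) = 48*(-3) = -144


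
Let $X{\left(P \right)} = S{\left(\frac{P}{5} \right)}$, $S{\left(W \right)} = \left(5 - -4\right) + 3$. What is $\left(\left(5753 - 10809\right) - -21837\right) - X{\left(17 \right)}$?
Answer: $16769$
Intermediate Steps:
$S{\left(W \right)} = 12$ ($S{\left(W \right)} = \left(5 + 4\right) + 3 = 9 + 3 = 12$)
$X{\left(P \right)} = 12$
$\left(\left(5753 - 10809\right) - -21837\right) - X{\left(17 \right)} = \left(\left(5753 - 10809\right) - -21837\right) - 12 = \left(\left(5753 - 10809\right) + 21837\right) - 12 = \left(-5056 + 21837\right) - 12 = 16781 - 12 = 16769$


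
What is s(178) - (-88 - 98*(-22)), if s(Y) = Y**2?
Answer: 29616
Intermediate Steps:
s(178) - (-88 - 98*(-22)) = 178**2 - (-88 - 98*(-22)) = 31684 - (-88 + 2156) = 31684 - 1*2068 = 31684 - 2068 = 29616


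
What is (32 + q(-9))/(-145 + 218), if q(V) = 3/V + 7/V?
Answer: 278/657 ≈ 0.42314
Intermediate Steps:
q(V) = 10/V
(32 + q(-9))/(-145 + 218) = (32 + 10/(-9))/(-145 + 218) = (32 + 10*(-⅑))/73 = (32 - 10/9)*(1/73) = (278/9)*(1/73) = 278/657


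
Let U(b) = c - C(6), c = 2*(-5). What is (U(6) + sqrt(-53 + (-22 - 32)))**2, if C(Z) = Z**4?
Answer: (1306 - I*sqrt(107))**2 ≈ 1.7055e+6 - 2.702e+4*I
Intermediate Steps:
c = -10
U(b) = -1306 (U(b) = -10 - 1*6**4 = -10 - 1*1296 = -10 - 1296 = -1306)
(U(6) + sqrt(-53 + (-22 - 32)))**2 = (-1306 + sqrt(-53 + (-22 - 32)))**2 = (-1306 + sqrt(-53 - 54))**2 = (-1306 + sqrt(-107))**2 = (-1306 + I*sqrt(107))**2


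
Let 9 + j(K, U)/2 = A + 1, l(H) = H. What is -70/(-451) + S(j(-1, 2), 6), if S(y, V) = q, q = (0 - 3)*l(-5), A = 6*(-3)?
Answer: 6835/451 ≈ 15.155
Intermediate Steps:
A = -18
q = 15 (q = (0 - 3)*(-5) = -3*(-5) = 15)
j(K, U) = -52 (j(K, U) = -18 + 2*(-18 + 1) = -18 + 2*(-17) = -18 - 34 = -52)
S(y, V) = 15
-70/(-451) + S(j(-1, 2), 6) = -70/(-451) + 15 = -70*(-1/451) + 15 = 70/451 + 15 = 6835/451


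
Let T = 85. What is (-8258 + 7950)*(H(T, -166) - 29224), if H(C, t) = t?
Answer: 9052120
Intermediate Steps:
(-8258 + 7950)*(H(T, -166) - 29224) = (-8258 + 7950)*(-166 - 29224) = -308*(-29390) = 9052120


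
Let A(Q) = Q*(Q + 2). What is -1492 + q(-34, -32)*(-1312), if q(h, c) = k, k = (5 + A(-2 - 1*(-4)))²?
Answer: -223220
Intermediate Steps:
A(Q) = Q*(2 + Q)
k = 169 (k = (5 + (-2 - 1*(-4))*(2 + (-2 - 1*(-4))))² = (5 + (-2 + 4)*(2 + (-2 + 4)))² = (5 + 2*(2 + 2))² = (5 + 2*4)² = (5 + 8)² = 13² = 169)
q(h, c) = 169
-1492 + q(-34, -32)*(-1312) = -1492 + 169*(-1312) = -1492 - 221728 = -223220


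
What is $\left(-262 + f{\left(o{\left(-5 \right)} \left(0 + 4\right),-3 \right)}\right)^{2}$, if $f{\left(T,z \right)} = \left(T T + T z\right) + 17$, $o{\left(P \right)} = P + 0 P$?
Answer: $46225$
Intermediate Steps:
$o{\left(P \right)} = P$ ($o{\left(P \right)} = P + 0 = P$)
$f{\left(T,z \right)} = 17 + T^{2} + T z$ ($f{\left(T,z \right)} = \left(T^{2} + T z\right) + 17 = 17 + T^{2} + T z$)
$\left(-262 + f{\left(o{\left(-5 \right)} \left(0 + 4\right),-3 \right)}\right)^{2} = \left(-262 + \left(17 + \left(- 5 \left(0 + 4\right)\right)^{2} + - 5 \left(0 + 4\right) \left(-3\right)\right)\right)^{2} = \left(-262 + \left(17 + \left(\left(-5\right) 4\right)^{2} + \left(-5\right) 4 \left(-3\right)\right)\right)^{2} = \left(-262 + \left(17 + \left(-20\right)^{2} - -60\right)\right)^{2} = \left(-262 + \left(17 + 400 + 60\right)\right)^{2} = \left(-262 + 477\right)^{2} = 215^{2} = 46225$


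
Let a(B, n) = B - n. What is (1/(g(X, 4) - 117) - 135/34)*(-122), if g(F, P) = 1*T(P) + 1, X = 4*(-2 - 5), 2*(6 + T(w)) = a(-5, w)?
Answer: 2087603/4301 ≈ 485.38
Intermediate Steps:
T(w) = -17/2 - w/2 (T(w) = -6 + (-5 - w)/2 = -6 + (-5/2 - w/2) = -17/2 - w/2)
X = -28 (X = 4*(-7) = -28)
g(F, P) = -15/2 - P/2 (g(F, P) = 1*(-17/2 - P/2) + 1 = (-17/2 - P/2) + 1 = -15/2 - P/2)
(1/(g(X, 4) - 117) - 135/34)*(-122) = (1/((-15/2 - 1/2*4) - 117) - 135/34)*(-122) = (1/((-15/2 - 2) - 117) - 135*1/34)*(-122) = (1/(-19/2 - 117) - 135/34)*(-122) = (1/(-253/2) - 135/34)*(-122) = (-2/253 - 135/34)*(-122) = -34223/8602*(-122) = 2087603/4301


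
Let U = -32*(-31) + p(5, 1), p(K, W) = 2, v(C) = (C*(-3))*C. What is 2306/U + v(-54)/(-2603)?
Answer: 7349015/1293691 ≈ 5.6807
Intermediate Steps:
v(C) = -3*C² (v(C) = (-3*C)*C = -3*C²)
U = 994 (U = -32*(-31) + 2 = 992 + 2 = 994)
2306/U + v(-54)/(-2603) = 2306/994 - 3*(-54)²/(-2603) = 2306*(1/994) - 3*2916*(-1/2603) = 1153/497 - 8748*(-1/2603) = 1153/497 + 8748/2603 = 7349015/1293691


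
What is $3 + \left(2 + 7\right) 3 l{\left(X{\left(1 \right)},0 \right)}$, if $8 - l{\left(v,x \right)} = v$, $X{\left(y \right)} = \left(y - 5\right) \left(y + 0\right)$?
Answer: $327$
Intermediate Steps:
$X{\left(y \right)} = y \left(-5 + y\right)$ ($X{\left(y \right)} = \left(-5 + y\right) y = y \left(-5 + y\right)$)
$l{\left(v,x \right)} = 8 - v$
$3 + \left(2 + 7\right) 3 l{\left(X{\left(1 \right)},0 \right)} = 3 + \left(2 + 7\right) 3 \left(8 - 1 \left(-5 + 1\right)\right) = 3 + 9 \cdot 3 \left(8 - 1 \left(-4\right)\right) = 3 + 27 \left(8 - -4\right) = 3 + 27 \left(8 + 4\right) = 3 + 27 \cdot 12 = 3 + 324 = 327$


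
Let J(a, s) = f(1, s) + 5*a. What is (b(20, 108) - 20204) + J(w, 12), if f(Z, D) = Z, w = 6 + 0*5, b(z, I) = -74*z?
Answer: -21653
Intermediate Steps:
w = 6 (w = 6 + 0 = 6)
J(a, s) = 1 + 5*a
(b(20, 108) - 20204) + J(w, 12) = (-74*20 - 20204) + (1 + 5*6) = (-1480 - 20204) + (1 + 30) = -21684 + 31 = -21653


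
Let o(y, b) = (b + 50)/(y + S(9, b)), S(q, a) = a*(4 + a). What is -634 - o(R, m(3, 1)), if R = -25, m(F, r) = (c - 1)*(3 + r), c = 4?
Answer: -105940/167 ≈ -634.37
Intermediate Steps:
m(F, r) = 9 + 3*r (m(F, r) = (4 - 1)*(3 + r) = 3*(3 + r) = 9 + 3*r)
o(y, b) = (50 + b)/(y + b*(4 + b)) (o(y, b) = (b + 50)/(y + b*(4 + b)) = (50 + b)/(y + b*(4 + b)))
-634 - o(R, m(3, 1)) = -634 - (50 + (9 + 3*1))/(-25 + (9 + 3*1)*(4 + (9 + 3*1))) = -634 - (50 + (9 + 3))/(-25 + (9 + 3)*(4 + (9 + 3))) = -634 - (50 + 12)/(-25 + 12*(4 + 12)) = -634 - 62/(-25 + 12*16) = -634 - 62/(-25 + 192) = -634 - 62/167 = -105940/167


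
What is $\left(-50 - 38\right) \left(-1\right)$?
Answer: $88$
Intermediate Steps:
$\left(-50 - 38\right) \left(-1\right) = \left(-88\right) \left(-1\right) = 88$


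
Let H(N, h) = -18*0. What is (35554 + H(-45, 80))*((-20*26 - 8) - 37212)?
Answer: -1341807960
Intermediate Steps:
H(N, h) = 0
(35554 + H(-45, 80))*((-20*26 - 8) - 37212) = (35554 + 0)*((-20*26 - 8) - 37212) = 35554*((-520 - 8) - 37212) = 35554*(-528 - 37212) = 35554*(-37740) = -1341807960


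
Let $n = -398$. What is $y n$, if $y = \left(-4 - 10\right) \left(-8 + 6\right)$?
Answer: $-11144$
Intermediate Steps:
$y = 28$ ($y = \left(-14\right) \left(-2\right) = 28$)
$y n = 28 \left(-398\right) = -11144$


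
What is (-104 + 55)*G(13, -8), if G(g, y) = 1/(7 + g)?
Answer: -49/20 ≈ -2.4500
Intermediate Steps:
(-104 + 55)*G(13, -8) = (-104 + 55)/(7 + 13) = -49/20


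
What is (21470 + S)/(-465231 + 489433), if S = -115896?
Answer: -47213/12101 ≈ -3.9016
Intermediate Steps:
(21470 + S)/(-465231 + 489433) = (21470 - 115896)/(-465231 + 489433) = -94426/24202 = -94426*1/24202 = -47213/12101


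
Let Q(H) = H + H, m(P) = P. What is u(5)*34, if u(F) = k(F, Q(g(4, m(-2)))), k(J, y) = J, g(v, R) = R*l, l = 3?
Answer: 170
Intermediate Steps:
g(v, R) = 3*R (g(v, R) = R*3 = 3*R)
Q(H) = 2*H
u(F) = F
u(5)*34 = 5*34 = 170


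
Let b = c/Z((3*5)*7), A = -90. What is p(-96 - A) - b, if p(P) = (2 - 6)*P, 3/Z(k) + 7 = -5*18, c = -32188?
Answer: -3122164/3 ≈ -1.0407e+6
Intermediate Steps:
Z(k) = -3/97 (Z(k) = 3/(-7 - 5*18) = 3/(-7 - 90) = 3/(-97) = 3*(-1/97) = -3/97)
p(P) = -4*P
b = 3122236/3 (b = -32188/(-3/97) = -32188*(-97/3) = 3122236/3 ≈ 1.0407e+6)
p(-96 - A) - b = -4*(-96 - 1*(-90)) - 1*3122236/3 = -4*(-96 + 90) - 3122236/3 = -4*(-6) - 3122236/3 = 24 - 3122236/3 = -3122164/3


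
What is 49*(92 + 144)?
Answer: 11564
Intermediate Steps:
49*(92 + 144) = 49*236 = 11564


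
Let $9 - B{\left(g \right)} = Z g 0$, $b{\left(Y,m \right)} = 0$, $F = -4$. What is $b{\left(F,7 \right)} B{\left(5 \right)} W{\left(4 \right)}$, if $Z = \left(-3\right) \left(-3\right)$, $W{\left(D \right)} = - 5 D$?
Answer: $0$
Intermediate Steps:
$Z = 9$
$B{\left(g \right)} = 9$ ($B{\left(g \right)} = 9 - 9 g 0 = 9 - 0 = 9 + 0 = 9$)
$b{\left(F,7 \right)} B{\left(5 \right)} W{\left(4 \right)} = 0 \cdot 9 \left(\left(-5\right) 4\right) = 0 \left(-20\right) = 0$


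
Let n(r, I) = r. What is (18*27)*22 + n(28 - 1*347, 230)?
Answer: 10373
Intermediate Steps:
(18*27)*22 + n(28 - 1*347, 230) = (18*27)*22 + (28 - 1*347) = 486*22 + (28 - 347) = 10692 - 319 = 10373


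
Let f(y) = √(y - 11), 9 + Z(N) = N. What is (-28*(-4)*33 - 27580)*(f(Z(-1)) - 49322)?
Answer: 1178006648 - 23884*I*√21 ≈ 1.178e+9 - 1.0945e+5*I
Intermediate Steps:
Z(N) = -9 + N
f(y) = √(-11 + y)
(-28*(-4)*33 - 27580)*(f(Z(-1)) - 49322) = (-28*(-4)*33 - 27580)*(√(-11 + (-9 - 1)) - 49322) = (112*33 - 27580)*(√(-11 - 10) - 49322) = (3696 - 27580)*(√(-21) - 49322) = -23884*(I*√21 - 49322) = -23884*(-49322 + I*√21) = 1178006648 - 23884*I*√21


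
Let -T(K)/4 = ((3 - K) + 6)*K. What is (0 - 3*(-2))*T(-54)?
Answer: 81648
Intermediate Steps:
T(K) = -4*K*(9 - K) (T(K) = -4*((3 - K) + 6)*K = -4*(9 - K)*K = -4*K*(9 - K))
(0 - 3*(-2))*T(-54) = (0 - 3*(-2))*(4*(-54)*(-9 - 54)) = (0 + 6)*(4*(-54)*(-63)) = 6*13608 = 81648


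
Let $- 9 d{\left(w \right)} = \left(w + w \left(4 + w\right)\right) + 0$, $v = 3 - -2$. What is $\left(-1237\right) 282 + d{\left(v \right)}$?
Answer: $- \frac{3139556}{9} \approx -3.4884 \cdot 10^{5}$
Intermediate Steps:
$v = 5$ ($v = 3 + 2 = 5$)
$d{\left(w \right)} = - \frac{w}{9} - \frac{w \left(4 + w\right)}{9}$ ($d{\left(w \right)} = - \frac{\left(w + w \left(4 + w\right)\right) + 0}{9} = - \frac{w + w \left(4 + w\right)}{9} = - \frac{w}{9} - \frac{w \left(4 + w\right)}{9}$)
$\left(-1237\right) 282 + d{\left(v \right)} = \left(-1237\right) 282 - \frac{5 \left(5 + 5\right)}{9} = -348834 - \frac{5}{9} \cdot 10 = -348834 - \frac{50}{9} = - \frac{3139556}{9}$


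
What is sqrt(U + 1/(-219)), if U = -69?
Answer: 2*I*sqrt(827382)/219 ≈ 8.3069*I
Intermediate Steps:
sqrt(U + 1/(-219)) = sqrt(-69 + 1/(-219)) = sqrt(-69 - 1/219) = sqrt(-15112/219) = 2*I*sqrt(827382)/219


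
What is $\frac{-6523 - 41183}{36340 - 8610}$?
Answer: $- \frac{23853}{13865} \approx -1.7204$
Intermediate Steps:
$\frac{-6523 - 41183}{36340 - 8610} = - \frac{47706}{36340 - 8610} = - \frac{47706}{27730} = \left(-47706\right) \frac{1}{27730} = - \frac{23853}{13865}$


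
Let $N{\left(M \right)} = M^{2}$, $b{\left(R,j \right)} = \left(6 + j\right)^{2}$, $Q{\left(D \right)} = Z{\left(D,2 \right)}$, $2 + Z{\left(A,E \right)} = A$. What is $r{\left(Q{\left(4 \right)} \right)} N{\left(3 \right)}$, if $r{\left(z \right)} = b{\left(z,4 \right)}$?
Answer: $900$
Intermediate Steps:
$Z{\left(A,E \right)} = -2 + A$
$Q{\left(D \right)} = -2 + D$
$r{\left(z \right)} = 100$ ($r{\left(z \right)} = \left(6 + 4\right)^{2} = 10^{2} = 100$)
$r{\left(Q{\left(4 \right)} \right)} N{\left(3 \right)} = 100 \cdot 3^{2} = 100 \cdot 9 = 900$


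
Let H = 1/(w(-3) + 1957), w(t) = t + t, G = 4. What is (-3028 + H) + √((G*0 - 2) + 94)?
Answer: -5907627/1951 + 2*√23 ≈ -3018.4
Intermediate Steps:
w(t) = 2*t
H = 1/1951 (H = 1/(2*(-3) + 1957) = 1/(-6 + 1957) = 1/1951 ≈ 0.00051256)
(-3028 + H) + √((G*0 - 2) + 94) = (-3028 + 1/1951) + √((4*0 - 2) + 94) = -5907627/1951 + √((0 - 2) + 94) = -5907627/1951 + √(-2 + 94) = -5907627/1951 + √92 = -5907627/1951 + 2*√23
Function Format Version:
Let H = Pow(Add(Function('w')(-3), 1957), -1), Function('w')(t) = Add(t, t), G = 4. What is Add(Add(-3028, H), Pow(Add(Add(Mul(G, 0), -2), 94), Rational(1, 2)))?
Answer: Add(Rational(-5907627, 1951), Mul(2, Pow(23, Rational(1, 2)))) ≈ -3018.4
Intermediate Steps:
Function('w')(t) = Mul(2, t)
H = Rational(1, 1951) (H = Pow(Add(Mul(2, -3), 1957), -1) = Pow(Add(-6, 1957), -1) = Pow(1951, -1) = Rational(1, 1951) ≈ 0.00051256)
Add(Add(-3028, H), Pow(Add(Add(Mul(G, 0), -2), 94), Rational(1, 2))) = Add(Add(-3028, Rational(1, 1951)), Pow(Add(Add(Mul(4, 0), -2), 94), Rational(1, 2))) = Add(Rational(-5907627, 1951), Pow(Add(Add(0, -2), 94), Rational(1, 2))) = Add(Rational(-5907627, 1951), Pow(Add(-2, 94), Rational(1, 2))) = Add(Rational(-5907627, 1951), Pow(92, Rational(1, 2))) = Add(Rational(-5907627, 1951), Mul(2, Pow(23, Rational(1, 2))))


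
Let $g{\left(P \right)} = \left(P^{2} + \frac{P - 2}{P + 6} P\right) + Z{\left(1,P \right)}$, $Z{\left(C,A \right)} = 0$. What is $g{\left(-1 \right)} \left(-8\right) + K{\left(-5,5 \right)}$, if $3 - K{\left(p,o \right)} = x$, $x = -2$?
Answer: $- \frac{39}{5} \approx -7.8$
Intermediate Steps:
$K{\left(p,o \right)} = 5$ ($K{\left(p,o \right)} = 3 - -2 = 3 + 2 = 5$)
$g{\left(P \right)} = P^{2} + \frac{P \left(-2 + P\right)}{6 + P}$ ($g{\left(P \right)} = \left(P^{2} + \frac{P - 2}{P + 6} P\right) + 0 = \left(P^{2} + \frac{-2 + P}{6 + P} P\right) + 0 = \left(P^{2} + \frac{P \left(-2 + P\right)}{6 + P}\right) + 0 = P^{2} + \frac{P \left(-2 + P\right)}{6 + P}$)
$g{\left(-1 \right)} \left(-8\right) + K{\left(-5,5 \right)} = - \frac{-2 + \left(-1\right)^{2} + 7 \left(-1\right)}{6 - 1} \left(-8\right) + 5 = - \frac{-2 + 1 - 7}{5} \left(-8\right) + 5 = \left(-1\right) \frac{1}{5} \left(-8\right) \left(-8\right) + 5 = \frac{8}{5} \left(-8\right) + 5 = - \frac{64}{5} + 5 = - \frac{39}{5}$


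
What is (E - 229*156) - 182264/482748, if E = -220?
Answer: -4338019094/120687 ≈ -35944.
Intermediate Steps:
(E - 229*156) - 182264/482748 = (-220 - 229*156) - 182264/482748 = (-220 - 35724) - 182264/482748 = -35944 - 1*45566/120687 = -35944 - 45566/120687 = -4338019094/120687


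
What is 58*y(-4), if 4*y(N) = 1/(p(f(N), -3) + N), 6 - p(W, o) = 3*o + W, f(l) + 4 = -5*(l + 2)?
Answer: 29/10 ≈ 2.9000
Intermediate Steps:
f(l) = -14 - 5*l (f(l) = -4 - 5*(l + 2) = -4 - 5*(2 + l) = -4 + (-10 - 5*l) = -14 - 5*l)
p(W, o) = 6 - W - 3*o (p(W, o) = 6 - (3*o + W) = 6 - (W + 3*o) = 6 + (-W - 3*o) = 6 - W - 3*o)
y(N) = 1/(4*(29 + 6*N)) (y(N) = 1/(4*((6 - (-14 - 5*N) - 3*(-3)) + N)) = 1/(4*((6 + (14 + 5*N) + 9) + N)) = 1/(4*((29 + 5*N) + N)) = 1/(4*(29 + 6*N)))
58*y(-4) = 58*(1/(4*(29 + 6*(-4)))) = 58*(1/(4*(29 - 24))) = 58*((¼)/5) = 58*((¼)*(⅕)) = 58*(1/20) = 29/10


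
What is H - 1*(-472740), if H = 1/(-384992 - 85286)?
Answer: 222319221719/470278 ≈ 4.7274e+5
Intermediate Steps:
H = -1/470278 (H = 1/(-470278) = -1/470278 ≈ -2.1264e-6)
H - 1*(-472740) = -1/470278 - 1*(-472740) = -1/470278 + 472740 = 222319221719/470278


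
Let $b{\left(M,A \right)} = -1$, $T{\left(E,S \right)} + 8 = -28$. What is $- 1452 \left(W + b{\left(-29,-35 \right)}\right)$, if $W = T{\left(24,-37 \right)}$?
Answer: $53724$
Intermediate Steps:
$T{\left(E,S \right)} = -36$ ($T{\left(E,S \right)} = -8 - 28 = -36$)
$W = -36$
$- 1452 \left(W + b{\left(-29,-35 \right)}\right) = - 1452 \left(-36 - 1\right) = \left(-1452\right) \left(-37\right) = 53724$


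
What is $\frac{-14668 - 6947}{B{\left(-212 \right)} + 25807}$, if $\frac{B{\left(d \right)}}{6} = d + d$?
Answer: $- \frac{21615}{23263} \approx -0.92916$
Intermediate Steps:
$B{\left(d \right)} = 12 d$ ($B{\left(d \right)} = 6 \left(d + d\right) = 6 \cdot 2 d = 12 d$)
$\frac{-14668 - 6947}{B{\left(-212 \right)} + 25807} = \frac{-14668 - 6947}{12 \left(-212\right) + 25807} = - \frac{21615}{-2544 + 25807} = - \frac{21615}{23263}$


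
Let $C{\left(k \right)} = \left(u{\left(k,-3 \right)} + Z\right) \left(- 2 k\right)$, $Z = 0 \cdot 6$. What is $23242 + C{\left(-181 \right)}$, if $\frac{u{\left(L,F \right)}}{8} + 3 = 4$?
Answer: $26138$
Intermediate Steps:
$u{\left(L,F \right)} = 8$ ($u{\left(L,F \right)} = -24 + 8 \cdot 4 = -24 + 32 = 8$)
$Z = 0$
$C{\left(k \right)} = - 16 k$ ($C{\left(k \right)} = \left(8 + 0\right) \left(- 2 k\right) = 8 \left(- 2 k\right) = - 16 k$)
$23242 + C{\left(-181 \right)} = 23242 - -2896 = 23242 + 2896 = 26138$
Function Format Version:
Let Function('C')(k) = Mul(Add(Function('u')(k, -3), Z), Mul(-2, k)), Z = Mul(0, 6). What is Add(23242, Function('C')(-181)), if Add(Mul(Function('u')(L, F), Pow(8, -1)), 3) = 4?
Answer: 26138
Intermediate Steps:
Function('u')(L, F) = 8 (Function('u')(L, F) = Add(-24, Mul(8, 4)) = Add(-24, 32) = 8)
Z = 0
Function('C')(k) = Mul(-16, k) (Function('C')(k) = Mul(Add(8, 0), Mul(-2, k)) = Mul(8, Mul(-2, k)) = Mul(-16, k))
Add(23242, Function('C')(-181)) = Add(23242, Mul(-16, -181)) = Add(23242, 2896) = 26138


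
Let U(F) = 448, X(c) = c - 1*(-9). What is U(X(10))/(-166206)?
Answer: -224/83103 ≈ -0.0026954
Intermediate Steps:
X(c) = 9 + c (X(c) = c + 9 = 9 + c)
U(X(10))/(-166206) = 448/(-166206) = 448*(-1/166206) = -224/83103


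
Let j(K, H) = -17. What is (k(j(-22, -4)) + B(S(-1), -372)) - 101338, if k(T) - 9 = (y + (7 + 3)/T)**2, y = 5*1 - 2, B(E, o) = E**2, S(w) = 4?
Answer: -29277776/289 ≈ -1.0131e+5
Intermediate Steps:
y = 3 (y = 5 - 2 = 3)
k(T) = 9 + (3 + 10/T)**2 (k(T) = 9 + (3 + (7 + 3)/T)**2 = 9 + (3 + 10/T)**2)
(k(j(-22, -4)) + B(S(-1), -372)) - 101338 = ((18 + 60/(-17) + 100/(-17)**2) + 4**2) - 101338 = ((18 + 60*(-1/17) + 100*(1/289)) + 16) - 101338 = ((18 - 60/17 + 100/289) + 16) - 101338 = (4282/289 + 16) - 101338 = 8906/289 - 101338 = -29277776/289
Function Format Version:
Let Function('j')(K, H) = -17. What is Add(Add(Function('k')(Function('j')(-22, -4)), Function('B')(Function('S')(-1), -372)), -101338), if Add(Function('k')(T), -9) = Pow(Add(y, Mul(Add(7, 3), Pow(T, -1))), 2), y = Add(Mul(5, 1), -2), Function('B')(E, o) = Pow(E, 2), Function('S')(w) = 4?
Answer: Rational(-29277776, 289) ≈ -1.0131e+5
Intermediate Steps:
y = 3 (y = Add(5, -2) = 3)
Function('k')(T) = Add(9, Pow(Add(3, Mul(10, Pow(T, -1))), 2)) (Function('k')(T) = Add(9, Pow(Add(3, Mul(Add(7, 3), Pow(T, -1))), 2)) = Add(9, Pow(Add(3, Mul(10, Pow(T, -1))), 2)))
Add(Add(Function('k')(Function('j')(-22, -4)), Function('B')(Function('S')(-1), -372)), -101338) = Add(Add(Add(18, Mul(60, Pow(-17, -1)), Mul(100, Pow(-17, -2))), Pow(4, 2)), -101338) = Add(Add(Add(18, Mul(60, Rational(-1, 17)), Mul(100, Rational(1, 289))), 16), -101338) = Add(Add(Add(18, Rational(-60, 17), Rational(100, 289)), 16), -101338) = Add(Add(Rational(4282, 289), 16), -101338) = Add(Rational(8906, 289), -101338) = Rational(-29277776, 289)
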